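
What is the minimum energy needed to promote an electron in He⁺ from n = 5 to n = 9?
1.505026 eV

The energy levels of a hydrogen-like atom are E_n = -13.6057 Z² eV / n².

Energy at n = 5: E_5 = -13.6057 × 2² / 5² = -2.176912000 eV
Energy at n = 9: E_9 = -13.6057 × 2² / 9² = -0.671886420 eV

The excitation energy is the difference:
ΔE = E_9 - E_5
ΔE = -0.671886420 - (-2.176912000)
ΔE = 1.505026 eV

Since this is positive, energy must be absorbed (photon absorption).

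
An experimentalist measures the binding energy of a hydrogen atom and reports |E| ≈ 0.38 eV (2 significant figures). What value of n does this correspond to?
n = 6

The exact energy levels follow E_n = -13.6057 eV / n².

The measured value (-0.38 eV) is reported to only 2 significant figures, so we must test candidate n values and see which one matches to that precision.

Candidate energies:
  n = 4:  E = -13.6057/4² = -0.85036 eV
  n = 5:  E = -13.6057/5² = -0.54423 eV
  n = 6:  E = -13.6057/6² = -0.37794 eV  ← matches
  n = 7:  E = -13.6057/7² = -0.27767 eV
  n = 8:  E = -13.6057/8² = -0.21259 eV

Checking against the measurement of -0.38 eV (2 sig figs), only n = 6 agrees:
E_6 = -0.37794 eV, which rounds to -0.38 eV ✓

Therefore n = 6.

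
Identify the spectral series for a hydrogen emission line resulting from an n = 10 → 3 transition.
Paschen series

The spectral series in hydrogen are named based on the final (lower) energy level:
- Lyman series: n_final = 1 (ultraviolet)
- Balmer series: n_final = 2 (visible/near-UV)
- Paschen series: n_final = 3 (infrared)
- Brackett series: n_final = 4 (infrared)
- Pfund series: n_final = 5 (far infrared)

Since this transition ends at n = 3, it belongs to the Paschen series.

For reference, this 10 → 3 line has photon energy
ΔE = 13.6057 eV × (1/3² - 1/10²) = 1.3756874 eV,
corresponding to wavelength λ = hc/ΔE = 1239.84 eV·nm / 1.3756874 eV = 901.251 nm in the infrared region.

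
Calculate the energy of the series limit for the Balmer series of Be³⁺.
54.422800 eV

The series limit corresponds to the transition from n = ∞ to n = 2.
This is the highest energy (shortest wavelength) transition in the Balmer series.

E_∞ = 0 eV
E_2 = -13.6057 × 4² / 2² = -54.422800 eV

Energy at series limit:
ΔE = E_∞ - E_2 = 0 - (-54.422800) = 54.422800 eV

This energy equals the ionization energy from the n = 2 state of Be³⁺.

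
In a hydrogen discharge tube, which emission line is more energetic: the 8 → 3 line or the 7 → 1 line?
7 → 1

Calculate the energy for each transition:

Transition 8 → 3:
ΔE₁ = |E_3 - E_8| = |-13.6057/3² - (-13.6057/8²)|
ΔE₁ = |-1.51174444444 - (-0.21258906250)| = 1.29915538 eV

Transition 7 → 1:
ΔE₂ = |E_1 - E_7| = |-13.6057/1² - (-13.6057/7²)|
ΔE₂ = |-13.60570000000 - (-0.27766734694)| = 13.32803265 eV

Since 13.32803265 eV > 1.29915538 eV, the transition 7 → 1 emits the more energetic photon.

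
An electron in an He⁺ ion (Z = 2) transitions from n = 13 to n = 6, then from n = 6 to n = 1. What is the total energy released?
54.10 eV

The energy levels of He⁺ are E_n = -13.6057 × 2² / n² eV.

First transition (13 → 6):
ΔE₁ = |E_6 - E_13|
ΔE₁ = |-1.51174444 - (-0.32202840)| = 1.18972 eV

Second transition (6 → 1):
ΔE₂ = |E_1 - E_6|
ΔE₂ = |-54.42280000 - (-1.51174444)| = 52.91106 eV

Total energy released:
E_total = ΔE₁ + ΔE₂ = 1.18972 + 52.91106 = 54.10 eV

Note: This equals the direct transition 13 → 1: 54.10 eV ✓
Energy is conserved regardless of the path taken.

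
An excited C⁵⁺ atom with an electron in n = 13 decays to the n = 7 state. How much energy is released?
7.0978 eV

The energy levels are E_n = -13.6057 Z² eV / n².

Energy at n = 13: E_13 = -13.6057 × 6² / 13² = -2.8982556 eV
Energy at n = 7: E_7 = -13.6057 × 6² / 7² = -9.9960245 eV

For emission (electron falling to lower state), the photon energy is:
E_photon = E_13 - E_7 = |-2.8982556 - (-9.9960245)|
E_photon = 7.0978 eV

This energy is carried away by the emitted photon.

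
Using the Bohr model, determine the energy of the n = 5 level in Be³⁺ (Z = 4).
-8.70765 eV

For hydrogen-like ions, the energy levels scale with Z²:
E_n = -13.6057 Z² / n² eV

For Be³⁺ (Z = 4) at n = 5:
E_5 = -13.6057 × 4² / 5²
E_5 = -13.6057 × 16 / 25
E_5 = -217.6912 / 25
E_5 = -8.70765 eV

The energy is 16 times more negative than hydrogen at the same n due to the stronger nuclear charge.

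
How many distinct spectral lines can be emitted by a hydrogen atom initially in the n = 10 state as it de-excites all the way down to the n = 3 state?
28

The electron can occupy levels n = 3, 4, ..., 10 during de-excitation — that is m = 10 - 3 + 1 = 8 distinct levels.

The number of distinct spectral lines equals the number of ways to choose 2 of these m levels (each pair gives one possible emission transition):

Number of lines = m(m-1)/2 = 8×7/2 = 28

These correspond to all possible transitions between the 8 levels:
10 → 9, 10 → 8, 10 → 7, 10 → 6, 10 → 5, 10 → 4, 10 → 3, 9 → 8...

Each transition produces a photon with a unique energy (and thus wavelength). This count does not depend on Z.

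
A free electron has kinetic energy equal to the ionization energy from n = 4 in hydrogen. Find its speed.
5.47e+05 m/s (or 0.182432% of c)

The binding energy at n = 4 for hydrogen is:
E_4 = -13.6057/4² = -0.85035625 eV
|E_4| = 0.85035625 eV

Convert to Joules:
KE = 0.85035625 eV × (1.602177 × 10⁻¹⁹ J/eV) = 1.3624e-19 J

Using KE = ½mv²:
v = √(2·KE/m_e)
v = √(2 × 1.3624e-19 J / 9.10938 × 10⁻³¹ kg)
v = 5.47e+05 m/s

This is approximately 0.182432% the speed of light.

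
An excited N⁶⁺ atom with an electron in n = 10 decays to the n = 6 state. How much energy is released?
11.852076 eV

The energy levels are E_n = -13.6057 Z² eV / n².

Energy at n = 10: E_10 = -13.6057 × 7² / 10² = -6.666793000 eV
Energy at n = 6: E_6 = -13.6057 × 7² / 6² = -18.518869444 eV

For emission (electron falling to lower state), the photon energy is:
E_photon = E_10 - E_6 = |-6.666793000 - (-18.518869444)|
E_photon = 11.852076 eV

This energy is carried away by the emitted photon.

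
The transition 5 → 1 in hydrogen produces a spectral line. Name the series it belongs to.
Lyman series

The spectral series in hydrogen are named based on the final (lower) energy level:
- Lyman series: n_final = 1 (ultraviolet)
- Balmer series: n_final = 2 (visible/near-UV)
- Paschen series: n_final = 3 (infrared)
- Brackett series: n_final = 4 (infrared)
- Pfund series: n_final = 5 (far infrared)

Since this transition ends at n = 1, it belongs to the Lyman series.

For reference, this 5 → 1 line has photon energy
ΔE = 13.6057 eV × (1/1² - 1/5²) = 13.0614720 eV,
corresponding to wavelength λ = hc/ΔE = 1239.84 eV·nm / 13.0614720 eV = 94.92345 nm in the ultraviolet region.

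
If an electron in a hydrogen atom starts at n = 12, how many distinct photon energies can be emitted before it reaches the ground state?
66

The electron can occupy levels n = 1, 2, ..., 12 during de-excitation — that is m = 12 - 1 + 1 = 12 distinct levels.

The number of distinct spectral lines equals the number of ways to choose 2 of these m levels (each pair gives one possible emission transition):

Number of lines = m(m-1)/2 = 12×11/2 = 66

These correspond to all possible transitions between the 12 levels:
12 → 11, 12 → 10, 12 → 9, 12 → 8, 12 → 7, 12 → 6, 12 → 5, 12 → 4...

Each transition produces a photon with a unique energy (and thus wavelength). This count does not depend on Z.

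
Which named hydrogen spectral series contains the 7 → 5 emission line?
Pfund series

The spectral series in hydrogen are named based on the final (lower) energy level:
- Lyman series: n_final = 1 (ultraviolet)
- Balmer series: n_final = 2 (visible/near-UV)
- Paschen series: n_final = 3 (infrared)
- Brackett series: n_final = 4 (infrared)
- Pfund series: n_final = 5 (far infrared)

Since this transition ends at n = 5, it belongs to the Pfund series.

For reference, this 7 → 5 line has photon energy
ΔE = 13.6057 eV × (1/5² - 1/7²) = 0.26656065306 eV,
corresponding to wavelength λ = hc/ΔE = 1239.84 eV·nm / 0.26656065306 eV = 4651.24911 nm in the far infrared region.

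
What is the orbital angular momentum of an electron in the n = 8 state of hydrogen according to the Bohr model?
8.4366e-34 J·s (or 8ℏ)

In the Bohr model, angular momentum is quantized:
L = nℏ

where ℏ = h/(2π) = 1.054572e-34 J·s

For n = 8:
L = 8 × 1.054572e-34 J·s
L = 8.4366e-34 J·s

This can also be written as L = 8ℏ.
The angular momentum is an integer multiple of the reduced Planck constant.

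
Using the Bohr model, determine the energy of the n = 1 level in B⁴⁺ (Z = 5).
-340.1425 eV

For hydrogen-like ions, the energy levels scale with Z²:
E_n = -13.6057 Z² / n² eV

For B⁴⁺ (Z = 5) at n = 1:
E_1 = -13.6057 × 5² / 1²
E_1 = -13.6057 × 25 / 1
E_1 = -340.1425 / 1
E_1 = -340.1425 eV

The energy is 25 times more negative than hydrogen at the same n due to the stronger nuclear charge.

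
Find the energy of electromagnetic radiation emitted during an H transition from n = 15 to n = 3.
1.451 eV

The energy levels are E_n = -13.6057 eV / n².

Energy at n = 15: E_15 = -13.6057 / 15² = -0.060470 eV
Energy at n = 3: E_3 = -13.6057 / 3² = -1.511744 eV

For emission (electron falling to lower state), the photon energy is:
E_photon = E_15 - E_3 = |-0.060470 - (-1.511744)|
E_photon = 1.451 eV

This energy is carried away by the emitted photon.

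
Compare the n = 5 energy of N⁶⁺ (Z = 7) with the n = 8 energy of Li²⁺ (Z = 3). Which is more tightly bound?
N⁶⁺ at n = 5 (E = -26.6672 eV)

Using E_n = -13.6057 Z² / n² eV:

N⁶⁺ (Z = 7) at n = 5:
E = -13.6057 × 7² / 5² = -13.6057 × 49 / 25 = -26.6671720 eV

Li²⁺ (Z = 3) at n = 8:
E = -13.6057 × 3² / 8² = -13.6057 × 9 / 64 = -1.9133016 eV

Since -26.6671720 eV < -1.9133016 eV,
N⁶⁺ at n = 5 is more tightly bound (requires more energy to ionize).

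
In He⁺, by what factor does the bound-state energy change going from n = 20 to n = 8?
6.25000

Using E_n = -13.6057 Z² / n² eV with Z = 2:

E_8 = -13.6057 × 2² / 8² = -54.4228 / 64 = -0.85035625000 eV
E_20 = -13.6057 × 2² / 20² = -54.4228 / 400 = -0.13605700000 eV

The ratio is:
E_8/E_20 = (-0.85035625000) / (-0.13605700000)
E_8/E_20 = (-54.4228/64) / (-54.4228/400)
E_8/E_20 = 400/64
E_8/E_20 = 6.25000
(Note: the Z² factors cancel in the ratio.)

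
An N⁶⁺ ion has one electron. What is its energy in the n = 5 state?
-26.667172 eV

For hydrogen-like ions, the energy levels scale with Z²:
E_n = -13.6057 Z² / n² eV

For N⁶⁺ (Z = 7) at n = 5:
E_5 = -13.6057 × 7² / 5²
E_5 = -13.6057 × 49 / 25
E_5 = -666.6793 / 25
E_5 = -26.667172 eV

The energy is 49 times more negative than hydrogen at the same n due to the stronger nuclear charge.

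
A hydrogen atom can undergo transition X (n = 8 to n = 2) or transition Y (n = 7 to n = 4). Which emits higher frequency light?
8 → 2

Calculate the energy for each transition:

Transition 8 → 2:
ΔE₁ = |E_2 - E_8| = |-13.6057/2² - (-13.6057/8²)|
ΔE₁ = |-3.4014250000 - (-0.2125890625)| = 3.1888359 eV

Transition 7 → 4:
ΔE₂ = |E_4 - E_7| = |-13.6057/4² - (-13.6057/7²)|
ΔE₂ = |-0.8503562500 - (-0.2776673469)| = 0.5726889 eV

Since 3.1888359 eV > 0.5726889 eV, the transition 8 → 2 emits the more energetic photon.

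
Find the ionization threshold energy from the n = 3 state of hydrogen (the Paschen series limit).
1.512 eV

The series limit corresponds to the transition from n = ∞ to n = 3.
This is the highest energy (shortest wavelength) transition in the Paschen series.

E_∞ = 0 eV
E_3 = -13.6057 / 3² = -1.512 eV

Energy at series limit:
ΔE = E_∞ - E_3 = 0 - (-1.512) = 1.512 eV

This energy equals the ionization energy from the n = 3 state of hydrogen.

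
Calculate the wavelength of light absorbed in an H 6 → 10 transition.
5125.866 nm

First, find the transition energy using E_n = -13.6057 / n² eV:
E_6 = -13.6057 / 6² = -0.377936111 eV
E_10 = -13.6057 / 10² = -0.136057000 eV

Photon energy: |ΔE| = |E_10 - E_6| = 0.241879111 eV

Convert to wavelength using E = hc/λ with hc = 1239.84 eV·nm:
λ = hc/E = 1239.84 eV·nm / 0.241879111 eV
λ = 5125.866 nm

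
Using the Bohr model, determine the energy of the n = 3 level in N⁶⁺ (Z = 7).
-74.08 eV

For hydrogen-like ions, the energy levels scale with Z²:
E_n = -13.6057 Z² / n² eV

For N⁶⁺ (Z = 7) at n = 3:
E_3 = -13.6057 × 7² / 3²
E_3 = -13.6057 × 49 / 9
E_3 = -666.6793 / 9
E_3 = -74.08 eV

The energy is 49 times more negative than hydrogen at the same n due to the stronger nuclear charge.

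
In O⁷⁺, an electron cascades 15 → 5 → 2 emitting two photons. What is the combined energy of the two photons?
213.82113 eV

The energy levels of O⁷⁺ are E_n = -13.6057 × 8² / n² eV.

First transition (15 → 5):
ΔE₁ = |E_5 - E_15|
ΔE₁ = |-34.83059200000 - (-3.87006577778)| = 30.96052622 eV

Second transition (5 → 2):
ΔE₂ = |E_2 - E_5|
ΔE₂ = |-217.69120000000 - (-34.83059200000)| = 182.86060800 eV

Total energy released:
E_total = ΔE₁ + ΔE₂ = 30.96052622 + 182.86060800 = 213.82113 eV

Note: This equals the direct transition 15 → 2: 213.82113 eV ✓
Energy is conserved regardless of the path taken.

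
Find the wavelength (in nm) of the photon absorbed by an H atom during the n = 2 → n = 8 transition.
388.806 nm

First, find the transition energy using E_n = -13.6057 / n² eV:
E_2 = -13.6057 / 2² = -3.4014250 eV
E_8 = -13.6057 / 8² = -0.2125891 eV

Photon energy: |ΔE| = |E_8 - E_2| = 3.1888359 eV

Convert to wavelength using E = hc/λ with hc = 1239.84 eV·nm:
λ = hc/E = 1239.84 eV·nm / 3.1888359 eV
λ = 388.806 nm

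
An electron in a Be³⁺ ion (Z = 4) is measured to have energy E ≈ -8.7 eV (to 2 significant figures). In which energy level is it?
n = 5

The exact energy levels follow E_n = -13.6057 Z² / n² eV with Z = 4.

The measured value (-8.7 eV) is reported to only 2 significant figures, so we must test candidate n values and see which one matches to that precision.

Candidate energies:
  n = 3:  E = -13.6057 × 4² / 3² = -24.18791 eV
  n = 4:  E = -13.6057 × 4² / 4² = -13.60570 eV
  n = 5:  E = -13.6057 × 4² / 5² = -8.70765 eV  ← matches
  n = 6:  E = -13.6057 × 4² / 6² = -6.04698 eV
  n = 7:  E = -13.6057 × 4² / 7² = -4.44268 eV

Checking against the measurement of -8.7 eV (2 sig figs), only n = 5 agrees:
E_5 = -8.70765 eV, which rounds to -8.7 eV ✓

Therefore n = 5.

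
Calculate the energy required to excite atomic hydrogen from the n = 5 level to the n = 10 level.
0.408171 eV

The energy levels of a hydrogen-like atom are E_n = -13.6057 eV / n².

Energy at n = 5: E_5 = -13.6057 / 5² = -0.544228000 eV
Energy at n = 10: E_10 = -13.6057 / 10² = -0.136057000 eV

The excitation energy is the difference:
ΔE = E_10 - E_5
ΔE = -0.136057000 - (-0.544228000)
ΔE = 0.408171 eV

Since this is positive, energy must be absorbed (photon absorption).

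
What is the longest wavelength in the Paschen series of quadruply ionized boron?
74.98 nm

The longest wavelength corresponds to the smallest energy transition in the series.
The Paschen series has all transitions ending at n_f = 3.

For B⁴⁺ (Z = 5), the first line (α-line) is the jump from n = 4 to n = 3:
E_4 = -13.6057 × 5² / 4² = -21.2589 eV
E_3 = -13.6057 × 5² / 3² = -37.7936 eV
ΔE = E_4 - E_3 = 16.5347 eV

λ = hc/E = 1239.84 eV·nm / 16.5347 eV
λ = 74.98 nm

This is the α-line of the Paschen series in B⁴⁺.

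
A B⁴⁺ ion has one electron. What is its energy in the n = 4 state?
-21.2589 eV

For hydrogen-like ions, the energy levels scale with Z²:
E_n = -13.6057 Z² / n² eV

For B⁴⁺ (Z = 5) at n = 4:
E_4 = -13.6057 × 5² / 4²
E_4 = -13.6057 × 25 / 16
E_4 = -340.1425 / 16
E_4 = -21.2589 eV

The energy is 25 times more negative than hydrogen at the same n due to the stronger nuclear charge.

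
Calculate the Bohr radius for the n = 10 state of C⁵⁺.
0.881962 nm (or 8.819620 Å)

The Bohr radius formula is:
r_n = n² a₀ / Z

where a₀ = 0.052917721 nm is the Bohr radius.

For C⁵⁺ (Z = 6) at n = 10:
r_10 = 10² × 0.052917721 nm / 6
r_10 = 100 × 0.052917721 nm / 6
r_10 = 5.2917721 nm / 6
r_10 = 0.881962 nm

The electron orbits at approximately 0.881962 nm from the nucleus.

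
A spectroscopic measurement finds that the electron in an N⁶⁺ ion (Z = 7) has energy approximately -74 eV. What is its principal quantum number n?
n = 3

The exact energy levels follow E_n = -13.6057 Z² / n² eV with Z = 7.

The measured value (-74 eV) is reported to only 2 significant figures, so we must test candidate n values and see which one matches to that precision.

Candidate energies:
  n = 1:  E = -13.6057 × 7² / 1² = -666.67930 eV
  n = 2:  E = -13.6057 × 7² / 2² = -166.66983 eV
  n = 3:  E = -13.6057 × 7² / 3² = -74.07548 eV  ← matches
  n = 4:  E = -13.6057 × 7² / 4² = -41.66746 eV
  n = 5:  E = -13.6057 × 7² / 5² = -26.66717 eV

Checking against the measurement of -74 eV (2 sig figs), only n = 3 agrees:
E_3 = -74.07548 eV, which rounds to -74 eV ✓

Therefore n = 3.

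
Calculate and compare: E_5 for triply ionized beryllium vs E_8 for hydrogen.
Be³⁺ at n = 5 (E = -8.70765 eV)

Using E_n = -13.6057 Z² / n² eV:

Be³⁺ (Z = 4) at n = 5:
E = -13.6057 × 4² / 5² = -13.6057 × 16 / 25 = -8.70764800 eV

H (Z = 1) at n = 8:
E = -13.6057 × 1² / 8² = -13.6057 × 1 / 64 = -0.21258906 eV

Since -8.70764800 eV < -0.21258906 eV,
Be³⁺ at n = 5 is more tightly bound (requires more energy to ionize).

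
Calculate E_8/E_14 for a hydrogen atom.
3.062500

Using E_n = -13.6057 Z² / n² eV with Z = 1:

E_8 = -13.6057 / 8² = -13.6057 / 64 = -0.212589062500 eV
E_14 = -13.6057 / 14² = -13.6057 / 196 = -0.069416836735 eV

The ratio is:
E_8/E_14 = (-0.212589062500) / (-0.069416836735)
E_8/E_14 = (-13.6057/64) / (-13.6057/196)
E_8/E_14 = 196/64
E_8/E_14 = 3.062500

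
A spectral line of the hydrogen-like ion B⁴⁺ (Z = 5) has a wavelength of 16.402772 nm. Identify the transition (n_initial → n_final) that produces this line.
n = 6 → n = 2

First, find the photon energy from the wavelength (hc = 1239.84 eV·nm):
E = hc/λ = 1239.84 eV·nm / 16.402772 nm = 75.587224 eV

The energy levels of B⁴⁺ satisfy E_n = -13.6057 × 5² / n² eV, so an emission n_i → n_f releases
ΔE = 13.6057 × 5² × (1/n_f² − 1/n_i²) eV.

Setting ΔE equal to the photon energy:
1/n_f² − 1/n_i² = 75.587224 / (13.6057 × 5²) = 0.22222223

Since 1/n_i² must be positive, we need 1/n_f² > 0.22222223, i.e. n_f ≤ 2. For each allowed n_f, solve n_i = (1/n_f² − 0.22222223)^(−1/2) and check whether it is a whole number:
  n_f = 1: 1/n_i² = 1.00000000 − 0.22222223 = 0.77777777 → n_i = 1.134  (not an integer) ✗
  n_f = 2: 1/n_i² = 0.25000000 − 0.22222223 = 0.02777777 → n_i = 6.000  → integer, n_i = 6 ✓

Only n_f = 2 gives an integer upper level, n_i = 6.

The transition is from n = 6 to n = 2 (emission).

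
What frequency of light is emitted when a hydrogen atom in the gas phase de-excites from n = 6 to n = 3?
2.7415e+14 Hz

First, find the transition energy:
E_6 = -13.6057 / 6² = -0.3779361 eV
E_3 = -13.6057 / 3² = -1.5117444 eV
|ΔE| = |E_3 - E_6| = 1.1338083 eV

Convert to Joules: E = 1.1338083 eV × (1.602177 × 10⁻¹⁹ J/eV) = 1.816562e-19 J

Using E = hf:
f = E/h = 1.816562e-19 J / (6.62607 × 10⁻³⁴ J·s)
f = 2.7415e+14 Hz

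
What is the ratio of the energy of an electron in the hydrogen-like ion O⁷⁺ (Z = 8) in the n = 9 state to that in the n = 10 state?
1.234568

Using E_n = -13.6057 Z² / n² eV with Z = 8:

E_9 = -13.6057 × 8² / 9² = -870.7648 / 81 = -10.750182716049 eV
E_10 = -13.6057 × 8² / 10² = -870.7648 / 100 = -8.707648000000 eV

The ratio is:
E_9/E_10 = (-10.750182716049) / (-8.707648000000)
E_9/E_10 = (-870.7648/81) / (-870.7648/100)
E_9/E_10 = 100/81
E_9/E_10 = 1.234568
(Note: the Z² factors cancel in the ratio.)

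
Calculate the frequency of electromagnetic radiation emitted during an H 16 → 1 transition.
3.27699e+15 Hz

First, find the transition energy:
E_16 = -13.6057 / 16² = -0.05314727 eV
E_1 = -13.6057 / 1² = -13.60570000 eV
|ΔE| = |E_1 - E_16| = 13.55255273 eV

Convert to Joules: E = 13.55255273 eV × (1.602177 × 10⁻¹⁹ J/eV) = 2.1713588e-18 J

Using E = hf:
f = E/h = 2.1713588e-18 J / (6.62607 × 10⁻³⁴ J·s)
f = 3.27699e+15 Hz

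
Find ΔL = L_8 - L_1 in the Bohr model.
7.38200e-34 J·s (or 7ℏ)

In the Bohr model, L_n = nℏ where ℏ = 1.0545718e-34 J·s.

L_8 = 8ℏ = 8.4365744e-34 J·s
L_1 = 1ℏ = 1.0545718e-34 J·s

ΔL = L_8 - L_1 = (8 - 1)ℏ = 7ℏ
ΔL = 7 × 1.0545718e-34 J·s = 7.38200e-34 J·s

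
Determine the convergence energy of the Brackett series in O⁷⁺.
54.4228 eV

The series limit corresponds to the transition from n = ∞ to n = 4.
This is the highest energy (shortest wavelength) transition in the Brackett series.

E_∞ = 0 eV
E_4 = -13.6057 × 8² / 4² = -54.4228 eV

Energy at series limit:
ΔE = E_∞ - E_4 = 0 - (-54.4228) = 54.4228 eV

This energy equals the ionization energy from the n = 4 state of O⁷⁺.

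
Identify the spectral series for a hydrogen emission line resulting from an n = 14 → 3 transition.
Paschen series

The spectral series in hydrogen are named based on the final (lower) energy level:
- Lyman series: n_final = 1 (ultraviolet)
- Balmer series: n_final = 2 (visible/near-UV)
- Paschen series: n_final = 3 (infrared)
- Brackett series: n_final = 4 (infrared)
- Pfund series: n_final = 5 (far infrared)

Since this transition ends at n = 3, it belongs to the Paschen series.

For reference, this 14 → 3 line has photon energy
ΔE = 13.6057 eV × (1/3² - 1/14²) = 1.4423276077 eV,
corresponding to wavelength λ = hc/ΔE = 1239.84 eV·nm / 1.4423276077 eV = 859.610530 nm in the infrared region.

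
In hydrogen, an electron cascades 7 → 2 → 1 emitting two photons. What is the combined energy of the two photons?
13.33 eV

The energy levels of hydrogen are E_n = -13.6057 / n² eV.

First transition (7 → 2):
ΔE₁ = |E_2 - E_7|
ΔE₁ = |-3.40142500 - (-0.27766735)| = 3.12376 eV

Second transition (2 → 1):
ΔE₂ = |E_1 - E_2|
ΔE₂ = |-13.60570000 - (-3.40142500)| = 10.20428 eV

Total energy released:
E_total = ΔE₁ + ΔE₂ = 3.12376 + 10.20428 = 13.33 eV

Note: This equals the direct transition 7 → 1: 13.33 eV ✓
Energy is conserved regardless of the path taken.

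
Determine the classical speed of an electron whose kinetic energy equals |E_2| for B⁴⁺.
5.469e+06 m/s (or 1.824% of c)

The binding energy at n = 2 for B⁴⁺ is:
E_2 = -13.6057 × 5²/2² = -85.03563 eV
|E_2| = 85.03563 eV

Convert to Joules:
KE = 85.03563 eV × (1.602177 × 10⁻¹⁹ J/eV) = 1.36242e-17 J

Using KE = ½mv²:
v = √(2·KE/m_e)
v = √(2 × 1.36242e-17 J / 9.10938 × 10⁻³¹ kg)
v = 5.469e+06 m/s

This is approximately 1.824% the speed of light.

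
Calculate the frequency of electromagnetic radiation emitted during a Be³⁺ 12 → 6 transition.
1.09661e+15 Hz

First, find the transition energy:
E_12 = -13.6057 × 4² / 12² = -1.51174444 eV
E_6 = -13.6057 × 4² / 6² = -6.04697778 eV
|ΔE| = |E_6 - E_12| = 4.53523334 eV

Convert to Joules: E = 4.53523334 eV × (1.602177 × 10⁻¹⁹ J/eV) = 7.2662465e-19 J

Using E = hf:
f = E/h = 7.2662465e-19 J / (6.62607 × 10⁻³⁴ J·s)
f = 1.09661e+15 Hz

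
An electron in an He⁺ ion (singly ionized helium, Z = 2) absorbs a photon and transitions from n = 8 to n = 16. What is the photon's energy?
0.638 eV

The energy levels of a hydrogen-like atom are E_n = -13.6057 Z² eV / n².

Energy at n = 8: E_8 = -13.6057 × 2² / 8² = -0.850356 eV
Energy at n = 16: E_16 = -13.6057 × 2² / 16² = -0.212589 eV

The excitation energy is the difference:
ΔE = E_16 - E_8
ΔE = -0.212589 - (-0.850356)
ΔE = 0.638 eV

Since this is positive, energy must be absorbed (photon absorption).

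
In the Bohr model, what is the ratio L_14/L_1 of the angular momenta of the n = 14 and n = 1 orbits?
14.0000

In the Bohr model, L_n = nℏ, so the ratio is purely the ratio of quantum numbers:

L_14/L_1 = 14ℏ / 1ℏ = 14/1 = 14.0000

The angular momentum scales linearly with n.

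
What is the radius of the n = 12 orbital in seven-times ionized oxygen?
0.9525 nm (or 9.5252 Å)

The Bohr radius formula is:
r_n = n² a₀ / Z

where a₀ = 0.0529177 nm is the Bohr radius.

For O⁷⁺ (Z = 8) at n = 12:
r_12 = 12² × 0.0529177 nm / 8
r_12 = 144 × 0.0529177 nm / 8
r_12 = 7.62015 nm / 8
r_12 = 0.9525 nm

The electron orbits at approximately 0.9525 nm from the nucleus.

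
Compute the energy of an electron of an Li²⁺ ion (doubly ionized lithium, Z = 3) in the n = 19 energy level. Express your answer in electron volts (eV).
-0.339 eV

The energy levels of a hydrogen-like atom are given by:
E_n = -13.6057 Z² / n² eV  (with Z = 3 for Li²⁺)

For n = 19:
E_19 = -13.6057 × 3² / 19²
E_19 = -13.6057 × 9 / 361
E_19 = -0.339 eV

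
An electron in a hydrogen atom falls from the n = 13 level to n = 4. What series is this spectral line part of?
Brackett series

The spectral series in hydrogen are named based on the final (lower) energy level:
- Lyman series: n_final = 1 (ultraviolet)
- Balmer series: n_final = 2 (visible/near-UV)
- Paschen series: n_final = 3 (infrared)
- Brackett series: n_final = 4 (infrared)
- Pfund series: n_final = 5 (far infrared)

Since this transition ends at n = 4, it belongs to the Brackett series.

For reference, this 13 → 4 line has photon energy
ΔE = 13.6057 eV × (1/4² - 1/13²) = 0.7698491494 eV,
corresponding to wavelength λ = hc/ΔE = 1239.84 eV·nm / 0.7698491494 eV = 1610.4973 nm in the infrared region.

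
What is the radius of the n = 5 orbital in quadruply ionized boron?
0.26459 nm (or 2.64589 Å)

The Bohr radius formula is:
r_n = n² a₀ / Z

where a₀ = 0.05291772 nm is the Bohr radius.

For B⁴⁺ (Z = 5) at n = 5:
r_5 = 5² × 0.05291772 nm / 5
r_5 = 25 × 0.05291772 nm / 5
r_5 = 1.322943 nm / 5
r_5 = 0.26459 nm

The electron orbits at approximately 0.26459 nm from the nucleus.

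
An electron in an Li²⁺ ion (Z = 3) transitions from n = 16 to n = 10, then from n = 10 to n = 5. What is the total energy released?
4.420 eV

The energy levels of Li²⁺ are E_n = -13.6057 × 3² / n² eV.

First transition (16 → 10):
ΔE₁ = |E_10 - E_16|
ΔE₁ = |-1.224513000 - (-0.478325391)| = 0.746188 eV

Second transition (10 → 5):
ΔE₂ = |E_5 - E_10|
ΔE₂ = |-4.898052000 - (-1.224513000)| = 3.673539 eV

Total energy released:
E_total = ΔE₁ + ΔE₂ = 0.746188 + 3.673539 = 4.420 eV

Note: This equals the direct transition 16 → 5: 4.420 eV ✓
Energy is conserved regardless of the path taken.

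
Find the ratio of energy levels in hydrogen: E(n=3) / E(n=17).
32.111

Using E_n = -13.6057 Z² / n² eV with Z = 1:

E_3 = -13.6057 / 3² = -13.6057 / 9 = -1.511744444 eV
E_17 = -13.6057 / 17² = -13.6057 / 289 = -0.047078547 eV

The ratio is:
E_3/E_17 = (-1.511744444) / (-0.047078547)
E_3/E_17 = (-13.6057/9) / (-13.6057/289)
E_3/E_17 = 289/9
E_3/E_17 = 32.111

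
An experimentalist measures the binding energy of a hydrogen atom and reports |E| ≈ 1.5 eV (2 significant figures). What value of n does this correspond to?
n = 3

The exact energy levels follow E_n = -13.6057 eV / n².

The measured value (-1.5 eV) is reported to only 2 significant figures, so we must test candidate n values and see which one matches to that precision.

Candidate energies:
  n = 1:  E = -13.6057/1² = -13.60570 eV
  n = 2:  E = -13.6057/2² = -3.40143 eV
  n = 3:  E = -13.6057/3² = -1.51174 eV  ← matches
  n = 4:  E = -13.6057/4² = -0.85036 eV
  n = 5:  E = -13.6057/5² = -0.54423 eV

Checking against the measurement of -1.5 eV (2 sig figs), only n = 3 agrees:
E_3 = -1.51174 eV, which rounds to -1.5 eV ✓

Therefore n = 3.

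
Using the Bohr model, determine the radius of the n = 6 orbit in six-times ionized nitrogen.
0.2721 nm (or 2.7215 Å)

The Bohr radius formula is:
r_n = n² a₀ / Z

where a₀ = 0.0529177 nm is the Bohr radius.

For N⁶⁺ (Z = 7) at n = 6:
r_6 = 6² × 0.0529177 nm / 7
r_6 = 36 × 0.0529177 nm / 7
r_6 = 1.90504 nm / 7
r_6 = 0.2721 nm

The electron orbits at approximately 0.2721 nm from the nucleus.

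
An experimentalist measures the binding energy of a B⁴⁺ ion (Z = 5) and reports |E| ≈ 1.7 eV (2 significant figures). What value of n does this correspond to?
n = 14

The exact energy levels follow E_n = -13.6057 Z² / n² eV with Z = 5.

The measured value (-1.7 eV) is reported to only 2 significant figures, so we must test candidate n values and see which one matches to that precision.

Candidate energies:
  n = 12:  E = -13.6057 × 5² / 12² = -2.36210 eV
  n = 13:  E = -13.6057 × 5² / 13² = -2.01268 eV
  n = 14:  E = -13.6057 × 5² / 14² = -1.73542 eV  ← matches
  n = 15:  E = -13.6057 × 5² / 15² = -1.51174 eV
  n = 16:  E = -13.6057 × 5² / 16² = -1.32868 eV

Checking against the measurement of -1.7 eV (2 sig figs), only n = 14 agrees:
E_14 = -1.73542 eV, which rounds to -1.7 eV ✓

Therefore n = 14.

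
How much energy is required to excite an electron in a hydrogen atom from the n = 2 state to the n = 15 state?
3.341 eV

The energy levels of a hydrogen-like atom are E_n = -13.6057 eV / n².

Energy at n = 2: E_2 = -13.6057 / 2² = -3.401425 eV
Energy at n = 15: E_15 = -13.6057 / 15² = -0.060470 eV

The excitation energy is the difference:
ΔE = E_15 - E_2
ΔE = -0.060470 - (-3.401425)
ΔE = 3.341 eV

Since this is positive, energy must be absorbed (photon absorption).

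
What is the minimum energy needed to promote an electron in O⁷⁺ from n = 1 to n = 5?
835.934 eV

The energy levels of a hydrogen-like atom are E_n = -13.6057 Z² eV / n².

Energy at n = 1: E_1 = -13.6057 × 8² / 1² = -870.764800 eV
Energy at n = 5: E_5 = -13.6057 × 8² / 5² = -34.830592 eV

The excitation energy is the difference:
ΔE = E_5 - E_1
ΔE = -34.830592 - (-870.764800)
ΔE = 835.934 eV

Since this is positive, energy must be absorbed (photon absorption).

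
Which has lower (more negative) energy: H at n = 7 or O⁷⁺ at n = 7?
O⁷⁺ at n = 7 (E = -17.770710 eV)

Using E_n = -13.6057 Z² / n² eV:

H (Z = 1) at n = 7:
E = -13.6057 × 1² / 7² = -13.6057 × 1 / 49 = -0.277667347 eV

O⁷⁺ (Z = 8) at n = 7:
E = -13.6057 × 8² / 7² = -13.6057 × 64 / 49 = -17.770710204 eV

Since -17.770710204 eV < -0.277667347 eV,
O⁷⁺ at n = 7 is more tightly bound (requires more energy to ionize).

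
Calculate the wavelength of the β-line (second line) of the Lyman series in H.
102.51733 nm

The lines of a series are numbered from the longest wavelength (smallest ΔE) outward; the second line is the transition from n = n_f + 2 to n_f.
The Lyman series has all transitions ending at n_f = 1.

For H, the second line (β-line) is the jump from n = 3 to n = 1:
E_3 = -13.6057 / 3² = -1.51174444 eV
E_1 = -13.6057 / 1² = -13.60570000 eV
ΔE = E_3 - E_1 = 12.09395556 eV

λ = hc/E = 1239.84 eV·nm / 12.09395556 eV
λ = 102.51733 nm

This is the β-line of the Lyman series in H.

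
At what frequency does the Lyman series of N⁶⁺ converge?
1.61202e+17 Hz

The series limit corresponds to the transition from n = ∞ to n = 1.
This is the highest energy (shortest wavelength) transition in the Lyman series.

E_∞ = 0 eV
E_1 = -13.6057 × 7² / 1² = -666.67930000 eV

Energy at series limit:
ΔE = E_∞ - E_1 = 0 - (-666.67930000) = 666.67930000 eV
E = 666.67930000 eV × (1.602177 × 10⁻¹⁹ J/eV) = 1.0681382e-16 J
f = E/h = 1.0681382e-16 J / (6.62607 × 10⁻³⁴ J·s) = 1.61202e+17 Hz

This energy equals the ionization energy from the n = 1 state of N⁶⁺.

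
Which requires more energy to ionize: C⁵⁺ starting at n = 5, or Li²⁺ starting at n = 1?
Li²⁺ at n = 1 (E = -122.451 eV)

Using E_n = -13.6057 Z² / n² eV:

C⁵⁺ (Z = 6) at n = 5:
E = -13.6057 × 6² / 5² = -13.6057 × 36 / 25 = -19.592208 eV

Li²⁺ (Z = 3) at n = 1:
E = -13.6057 × 3² / 1² = -13.6057 × 9 / 1 = -122.451300 eV

Since -122.451300 eV < -19.592208 eV,
Li²⁺ at n = 1 is more tightly bound (requires more energy to ionize).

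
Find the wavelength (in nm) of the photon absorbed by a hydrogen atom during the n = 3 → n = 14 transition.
859.61 nm

First, find the transition energy using E_n = -13.6057 / n² eV:
E_3 = -13.6057 / 3² = -1.511744 eV
E_14 = -13.6057 / 14² = -0.069417 eV

Photon energy: |ΔE| = |E_14 - E_3| = 1.442327 eV

Convert to wavelength using E = hc/λ with hc = 1239.84 eV·nm:
λ = hc/E = 1239.84 eV·nm / 1.442327 eV
λ = 859.61 nm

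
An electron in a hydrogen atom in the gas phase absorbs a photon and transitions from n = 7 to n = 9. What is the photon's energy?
0.11 eV

The energy levels of a hydrogen-like atom are E_n = -13.6057 eV / n².

Energy at n = 7: E_7 = -13.6057 / 7² = -0.27767 eV
Energy at n = 9: E_9 = -13.6057 / 9² = -0.16797 eV

The excitation energy is the difference:
ΔE = E_9 - E_7
ΔE = -0.16797 - (-0.27767)
ΔE = 0.11 eV

Since this is positive, energy must be absorbed (photon absorption).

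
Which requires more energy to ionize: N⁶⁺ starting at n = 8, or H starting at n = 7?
N⁶⁺ at n = 8 (E = -10.42 eV)

Using E_n = -13.6057 Z² / n² eV:

N⁶⁺ (Z = 7) at n = 8:
E = -13.6057 × 7² / 8² = -13.6057 × 49 / 64 = -10.41686 eV

H (Z = 1) at n = 7:
E = -13.6057 × 1² / 7² = -13.6057 × 1 / 49 = -0.27767 eV

Since -10.41686 eV < -0.27767 eV,
N⁶⁺ at n = 8 is more tightly bound (requires more energy to ionize).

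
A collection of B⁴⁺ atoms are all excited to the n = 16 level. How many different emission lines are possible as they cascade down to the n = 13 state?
6

The electron can occupy levels n = 13, 14, ..., 16 during de-excitation — that is m = 16 - 13 + 1 = 4 distinct levels.

The number of distinct spectral lines equals the number of ways to choose 2 of these m levels (each pair gives one possible emission transition):

Number of lines = m(m-1)/2 = 4×3/2 = 6

These correspond to all possible transitions between the 4 levels:
16 → 15, 16 → 14, 16 → 13, 15 → 14, 15 → 13, 14 → 13

Each transition produces a photon with a unique energy (and thus wavelength). This count does not depend on Z.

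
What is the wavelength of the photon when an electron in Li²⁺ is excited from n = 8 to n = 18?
807.52110 nm

First, find the transition energy using E_n = -13.6057 Z² / n² eV:
E_8 = -13.6057 × 3² / 8² = -1.913301563 eV
E_18 = -13.6057 × 3² / 18² = -0.377936111 eV

Photon energy: |ΔE| = |E_18 - E_8| = 1.535365452 eV

Convert to wavelength using E = hc/λ with hc = 1239.84 eV·nm:
λ = hc/E = 1239.84 eV·nm / 1.535365452 eV
λ = 807.52110 nm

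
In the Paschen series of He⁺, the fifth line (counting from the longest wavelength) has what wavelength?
238.5858 nm

The lines of a series are numbered from the longest wavelength (smallest ΔE) outward; the fifth line is the transition from n = n_f + 5 to n_f.
The Paschen series has all transitions ending at n_f = 3.

For He⁺ (Z = 2), the fifth line (ε-line) is the jump from n = 8 to n = 3:
E_8 = -13.6057 × 2² / 8² = -0.85035625 eV
E_3 = -13.6057 × 2² / 3² = -6.04697778 eV
ΔE = E_8 - E_3 = 5.19662153 eV

λ = hc/E = 1239.84 eV·nm / 5.19662153 eV
λ = 238.5858 nm

This is the ε-line of the Paschen series in He⁺.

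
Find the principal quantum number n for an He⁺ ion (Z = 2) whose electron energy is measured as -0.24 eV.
n = 15

The exact energy levels follow E_n = -13.6057 Z² / n² eV with Z = 2.

The measured value (-0.24 eV) is reported to only 2 significant figures, so we must test candidate n values and see which one matches to that precision.

Candidate energies:
  n = 13:  E = -13.6057 × 2² / 13² = -0.32203 eV
  n = 14:  E = -13.6057 × 2² / 14² = -0.27767 eV
  n = 15:  E = -13.6057 × 2² / 15² = -0.24188 eV  ← matches
  n = 16:  E = -13.6057 × 2² / 16² = -0.21259 eV
  n = 17:  E = -13.6057 × 2² / 17² = -0.18831 eV

Checking against the measurement of -0.24 eV (2 sig figs), only n = 15 agrees:
E_15 = -0.24188 eV, which rounds to -0.24 eV ✓

Therefore n = 15.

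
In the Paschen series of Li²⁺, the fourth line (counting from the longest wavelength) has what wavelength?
111.629979 nm

The lines of a series are numbered from the longest wavelength (smallest ΔE) outward; the fourth line is the transition from n = n_f + 4 to n_f.
The Paschen series has all transitions ending at n_f = 3.

For Li²⁺ (Z = 3), the fourth line (δ-line) is the jump from n = 7 to n = 3:
E_7 = -13.6057 × 3² / 7² = -2.499006122 eV
E_3 = -13.6057 × 3² / 3² = -13.605700000 eV
ΔE = E_7 - E_3 = 11.106693878 eV

λ = hc/E = 1239.84 eV·nm / 11.106693878 eV
λ = 111.629979 nm

This is the δ-line of the Paschen series in Li²⁺.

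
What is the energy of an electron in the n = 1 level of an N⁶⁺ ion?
-666.679300 eV

For hydrogen-like ions, the energy levels scale with Z²:
E_n = -13.6057 Z² / n² eV

For N⁶⁺ (Z = 7) at n = 1:
E_1 = -13.6057 × 7² / 1²
E_1 = -13.6057 × 49 / 1
E_1 = -666.6793 / 1
E_1 = -666.679300 eV

The energy is 49 times more negative than hydrogen at the same n due to the stronger nuclear charge.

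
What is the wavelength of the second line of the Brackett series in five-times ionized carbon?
72.90121 nm

The lines of a series are numbered from the longest wavelength (smallest ΔE) outward; the second line is the transition from n = n_f + 2 to n_f.
The Brackett series has all transitions ending at n_f = 4.

For C⁵⁺ (Z = 6), the second line (β-line) is the jump from n = 6 to n = 4:
E_6 = -13.6057 × 6² / 6² = -13.6057000 eV
E_4 = -13.6057 × 6² / 4² = -30.6128250 eV
ΔE = E_6 - E_4 = 17.0071250 eV

λ = hc/E = 1239.84 eV·nm / 17.0071250 eV
λ = 72.90121 nm

This is the β-line of the Brackett series in C⁵⁺.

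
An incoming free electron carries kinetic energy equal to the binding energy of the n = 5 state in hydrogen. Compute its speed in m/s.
4.3754e+05 m/s (or 0.1459% of c)

The binding energy at n = 5 for hydrogen is:
E_5 = -13.6057/5² = -0.54422800 eV
|E_5| = 0.54422800 eV

Convert to Joules:
KE = 0.54422800 eV × (1.602177 × 10⁻¹⁹ J/eV) = 8.719496e-20 J

Using KE = ½mv²:
v = √(2·KE/m_e)
v = √(2 × 8.719496e-20 J / 9.10938 × 10⁻³¹ kg)
v = 4.3754e+05 m/s

This is approximately 0.1459% the speed of light.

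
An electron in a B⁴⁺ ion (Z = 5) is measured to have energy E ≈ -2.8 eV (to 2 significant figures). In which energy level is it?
n = 11

The exact energy levels follow E_n = -13.6057 Z² / n² eV with Z = 5.

The measured value (-2.8 eV) is reported to only 2 significant figures, so we must test candidate n values and see which one matches to that precision.

Candidate energies:
  n = 9:  E = -13.6057 × 5² / 9² = -4.19929 eV
  n = 10:  E = -13.6057 × 5² / 10² = -3.40143 eV
  n = 11:  E = -13.6057 × 5² / 11² = -2.81110 eV  ← matches
  n = 12:  E = -13.6057 × 5² / 12² = -2.36210 eV
  n = 13:  E = -13.6057 × 5² / 13² = -2.01268 eV

Checking against the measurement of -2.8 eV (2 sig figs), only n = 11 agrees:
E_11 = -2.81110 eV, which rounds to -2.8 eV ✓

Therefore n = 11.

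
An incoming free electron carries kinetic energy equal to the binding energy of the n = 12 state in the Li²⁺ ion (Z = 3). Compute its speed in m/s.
5.4692e+05 m/s (or 0.18% of c)

The binding energy at n = 12 for Li²⁺ is:
E_12 = -13.6057 × 3²/12² = -0.85035625 eV
|E_12| = 0.85035625 eV

Convert to Joules:
KE = 0.85035625 eV × (1.602177 × 10⁻¹⁹ J/eV) = 1.362421e-19 J

Using KE = ½mv²:
v = √(2·KE/m_e)
v = √(2 × 1.362421e-19 J / 9.10938 × 10⁻³¹ kg)
v = 5.4692e+05 m/s

This is approximately 0.18% the speed of light.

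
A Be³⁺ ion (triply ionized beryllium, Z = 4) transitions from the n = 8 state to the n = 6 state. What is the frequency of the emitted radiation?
6.39692e+14 Hz

First, find the transition energy:
E_8 = -13.6057 × 4² / 8² = -3.40142500 eV
E_6 = -13.6057 × 4² / 6² = -6.04697778 eV
|ΔE| = |E_6 - E_8| = 2.64555278 eV

Convert to Joules: E = 2.64555278 eV × (1.602177 × 10⁻¹⁹ J/eV) = 4.2386438e-19 J

Using E = hf:
f = E/h = 4.2386438e-19 J / (6.62607 × 10⁻³⁴ J·s)
f = 6.39692e+14 Hz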